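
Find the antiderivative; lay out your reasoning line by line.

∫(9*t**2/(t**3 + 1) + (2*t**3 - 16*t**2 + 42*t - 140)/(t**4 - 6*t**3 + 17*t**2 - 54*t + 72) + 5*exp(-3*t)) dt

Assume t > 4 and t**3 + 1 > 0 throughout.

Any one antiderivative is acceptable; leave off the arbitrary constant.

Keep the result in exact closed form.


Step 1. Rewrite: now ∫(9*t**2/(t**3 + 1)) dt + ∫((2*t**3 - 16*t**2 + 42*t - 140)/(t**4 - 6*t**3 + 17*t**2 - 54*t + 72)) dt + ∫(5*exp(-3*t)) dt.
Step 2. Substitute u = t**3 + 1, turning ∫(9*t**2/(t**3 + 1)) dt into ∫(3/u) du: now ∫(3/u) du + ∫((2*t**3 - 16*t**2 + 42*t - 140)/(t**4 - 6*t**3 + 17*t**2 - 54*t + 72)) dt + ∫(5*exp(-3*t)) dt.
Step 3. Evaluate the standard form [assuming u > 0]: now 3*log(u) + ∫((2*t**3 - 16*t**2 + 42*t - 140)/(t**4 - 6*t**3 + 17*t**2 - 54*t + 72)) dt + ∫(5*exp(-3*t)) dt.
Step 4. Substitute back u = t**3 + 1: now 3*log(t**3 + 1) + ∫((2*t**3 - 16*t**2 + 42*t - 140)/(t**4 - 6*t**3 + 17*t**2 - 54*t + 72)) dt + ∫(5*exp(-3*t)) dt.
Step 5. Decompose ∫((2*t**3 - 16*t**2 + 42*t - 140)/(t**4 - 6*t**3 + 17*t**2 - 54*t + 72)) dt by partial fractions, (2*t**3 - 16*t**2 + 42*t - 140)/(t**4 - 6*t**3 + 17*t**2 - 54*t + 72) = -4/(t**2 + 9) + 4/(t - 2) - 2/(t - 4): now 3*log(t**3 + 1) + ∫(-2/(t - 4)) dt + ∫(4/(t - 2)) dt + ∫(-4/(t**2 + 9)) dt + ∫(5*exp(-3*t)) dt.
Step 6. Evaluate the standard form [assuming t > 2]: now 4*log(t - 2) + 3*log(t**3 + 1) + ∫(-2/(t - 4)) dt + ∫(-4/(t**2 + 9)) dt + ∫(5*exp(-3*t)) dt.
Step 7. Evaluate the standard form [assuming t > 4]: now -2*log(t - 4) + 4*log(t - 2) + 3*log(t**3 + 1) + ∫(-4/(t**2 + 9)) dt + ∫(5*exp(-3*t)) dt.
Step 8. Evaluate the standard form: now -2*log(t - 4) + 4*log(t - 2) + 3*log(t**3 + 1) - 4*atan(t/3)/3 + ∫(5*exp(-3*t)) dt.
Step 9. Evaluate the standard form: now -2*log(t - 4) + 4*log(t - 2) + 3*log(t**3 + 1) - 4*atan(t/3)/3 - 5*exp(-3*t)/3.
Answer: -2*log(t - 4) + 4*log(t - 2) + 3*log(t**3 + 1) - 4*atan(t/3)/3 - 5*exp(-3*t)/3.


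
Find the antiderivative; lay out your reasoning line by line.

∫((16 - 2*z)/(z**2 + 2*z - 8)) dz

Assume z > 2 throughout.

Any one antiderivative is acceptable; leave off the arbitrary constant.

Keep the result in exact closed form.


Step 1. Decompose ∫((16 - 2*z)/(z**2 + 2*z - 8)) dz by partial fractions, (16 - 2*z)/(z**2 + 2*z - 8) = -4/(z + 4) + 2/(z - 2): now ∫(2/(z - 2)) dz + ∫(-4/(z + 4)) dz.
Step 2. Evaluate the standard form [assuming z > -4]: now -4*log(z + 4) + ∫(2/(z - 2)) dz.
Step 3. Evaluate the standard form [assuming z > 2]: now 2*log(z - 2) - 4*log(z + 4).
Answer: 2*log(z - 2) - 4*log(z + 4).


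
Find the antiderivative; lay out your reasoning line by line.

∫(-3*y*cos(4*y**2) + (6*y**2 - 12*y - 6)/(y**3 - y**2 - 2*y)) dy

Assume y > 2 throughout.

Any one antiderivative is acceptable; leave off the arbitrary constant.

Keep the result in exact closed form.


Step 1. Rewrite: now ∫(-3*y*cos(4*y**2)) dy + ∫((6*y**2 - 12*y - 6)/(y**3 - y**2 - 2*y)) dy.
Step 2. Substitute u = y**2, turning ∫(-3*y*cos(4*y**2)) dy into ∫(-3*cos(4*u)/2) du: now ∫((6*y**2 - 12*y - 6)/(y**3 - y**2 - 2*y)) dy + ∫(-3*cos(4*u)/2) du.
Step 3. Evaluate the standard form: now -3*sin(4*u)/8 + ∫((6*y**2 - 12*y - 6)/(y**3 - y**2 - 2*y)) dy.
Step 4. Substitute back u = y**2: now -3*sin(4*y**2)/8 + ∫((6*y**2 - 12*y - 6)/(y**3 - y**2 - 2*y)) dy.
Step 5. Decompose ∫((6*y**2 - 12*y - 6)/(y**3 - y**2 - 2*y)) dy by partial fractions, (6*y**2 - 12*y - 6)/(y**3 - y**2 - 2*y) = 4/(y + 1) - 1/(y - 2) + 3/y: now -3*sin(4*y**2)/8 + ∫(3/y) dy + ∫(-1/(y - 2)) dy + ∫(4/(y + 1)) dy.
Step 6. Evaluate the standard form [assuming y > 0]: now 3*log(y) - 3*sin(4*y**2)/8 + ∫(-1/(y - 2)) dy + ∫(4/(y + 1)) dy.
Step 7. Evaluate the standard form [assuming y > 2]: now 3*log(y) - log(y - 2) - 3*sin(4*y**2)/8 + ∫(4/(y + 1)) dy.
Step 8. Evaluate the standard form [assuming y > -1]: now 3*log(y) - log(y - 2) + 4*log(y + 1) - 3*sin(4*y**2)/8.
Answer: 3*log(y) - log(y - 2) + 4*log(y + 1) - 3*sin(4*y**2)/8.


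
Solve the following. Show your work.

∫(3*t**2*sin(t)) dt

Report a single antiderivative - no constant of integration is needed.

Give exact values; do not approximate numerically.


Step 1. Integrate ∫(3*t**2*sin(t)) dt by parts with u = t**2, dv = (3*sin(t)) dt, so v = -3*cos(t): now -3*t**2*cos(t) + ∫(6*t*cos(t)) dt.
Step 2. Integrate ∫(6*t*cos(t)) dt by parts with u = t, dv = (6*cos(t)) dt, so v = 6*sin(t): now -3*t**2*cos(t) + 6*t*sin(t) + ∫(-6*sin(t)) dt.
Step 3. Evaluate the standard form: now -3*t**2*cos(t) + 6*t*sin(t) + 6*cos(t).
Answer: -3*t**2*cos(t) + 6*t*sin(t) + 6*cos(t).


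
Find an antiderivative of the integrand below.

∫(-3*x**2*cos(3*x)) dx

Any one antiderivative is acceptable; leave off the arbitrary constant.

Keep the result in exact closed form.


Answer: -x**2*sin(3*x) - 2*x*cos(3*x)/3 + 2*sin(3*x)/9.


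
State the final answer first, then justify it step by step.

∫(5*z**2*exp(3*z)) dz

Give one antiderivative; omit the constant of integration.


The answer is 5*z**2*exp(3*z)/3 - 10*z*exp(3*z)/9 + 10*exp(3*z)/27.
Step 1. Integrate ∫(5*z**2*exp(3*z)) dz by parts with u = z**2, dv = (5*exp(3*z)) dz, so v = 5*exp(3*z)/3: now 5*z**2*exp(3*z)/3 + ∫(-10*z*exp(3*z)/3) dz.
Step 2. Integrate ∫(-10*z*exp(3*z)/3) dz by parts with u = z, dv = (-10*exp(3*z)/3) dz, so v = -10*exp(3*z)/9: now 5*z**2*exp(3*z)/3 - 10*z*exp(3*z)/9 + ∫(10*exp(3*z)/9) dz.
Step 3. Evaluate the standard form: now 5*z**2*exp(3*z)/3 - 10*z*exp(3*z)/9 + 10*exp(3*z)/27.
Answer: 5*z**2*exp(3*z)/3 - 10*z*exp(3*z)/9 + 10*exp(3*z)/27.


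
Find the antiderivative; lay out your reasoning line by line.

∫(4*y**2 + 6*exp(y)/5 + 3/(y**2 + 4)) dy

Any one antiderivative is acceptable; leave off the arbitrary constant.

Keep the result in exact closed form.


Step 1. Rewrite: now ∫(4*y**2) dy + ∫(3/(y**2 + 4)) dy + ∫(6*exp(y)/5) dy.
Step 2. Evaluate the standard form: now 3*atan(y/2)/2 + ∫(4*y**2) dy + ∫(6*exp(y)/5) dy.
Step 3. Evaluate the standard form: now 4*y**3/3 + 3*atan(y/2)/2 + ∫(6*exp(y)/5) dy.
Step 4. Evaluate the standard form: now 4*y**3/3 + 6*exp(y)/5 + 3*atan(y/2)/2.
Answer: 4*y**3/3 + 6*exp(y)/5 + 3*atan(y/2)/2.


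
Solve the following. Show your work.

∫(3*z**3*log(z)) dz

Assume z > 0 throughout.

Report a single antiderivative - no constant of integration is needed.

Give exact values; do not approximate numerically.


Step 1. Integrate ∫(3*z**3*log(z)) dz by parts with u = log(z), dv = (3*z**3) dz, so v = 3*z**4/4 [assuming z > 0]: now 3*z**4*log(z)/4 + ∫(-3*z**3/4) dz.
Step 2. Evaluate the standard form: now 3*z**4*log(z)/4 - 3*z**4/16.
Answer: 3*z**4*log(z)/4 - 3*z**4/16.


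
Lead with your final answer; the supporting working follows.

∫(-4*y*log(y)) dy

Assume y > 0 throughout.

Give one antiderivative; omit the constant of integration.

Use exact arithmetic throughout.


The answer is -2*y**2*log(y) + y**2.
Step 1. Integrate ∫(-4*y*log(y)) dy by parts with u = log(y), dv = (-4*y) dy, so v = -2*y**2 [assuming y > 0]: now -2*y**2*log(y) + ∫(2*y) dy.
Step 2. Evaluate the standard form: now -2*y**2*log(y) + y**2.
Answer: -2*y**2*log(y) + y**2.


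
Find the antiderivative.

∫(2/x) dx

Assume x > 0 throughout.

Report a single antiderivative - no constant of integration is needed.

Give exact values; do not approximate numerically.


Answer: 2*log(x).


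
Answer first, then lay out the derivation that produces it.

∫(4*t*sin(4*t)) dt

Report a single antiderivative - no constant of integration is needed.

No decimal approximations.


The answer is -t*cos(4*t) + sin(4*t)/4.
Step 1. Integrate ∫(4*t*sin(4*t)) dt by parts with u = t, dv = (4*sin(4*t)) dt, so v = -cos(4*t): now -t*cos(4*t) + ∫(cos(4*t)) dt.
Step 2. Evaluate the standard form: now -t*cos(4*t) + sin(4*t)/4.
Answer: -t*cos(4*t) + sin(4*t)/4.


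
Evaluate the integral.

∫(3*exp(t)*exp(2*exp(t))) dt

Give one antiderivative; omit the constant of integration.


Answer: 3*exp(2*exp(t))/2.


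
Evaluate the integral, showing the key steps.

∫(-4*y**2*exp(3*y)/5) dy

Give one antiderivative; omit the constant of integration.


Step 1. Integrate ∫(-4*y**2*exp(3*y)/5) dy by parts with u = y**2, dv = (-4*exp(3*y)/5) dy, so v = -4*exp(3*y)/15: now -4*y**2*exp(3*y)/15 + ∫(8*y*exp(3*y)/15) dy.
Step 2. Integrate ∫(8*y*exp(3*y)/15) dy by parts with u = y, dv = (8*exp(3*y)/15) dy, so v = 8*exp(3*y)/45: now -4*y**2*exp(3*y)/15 + 8*y*exp(3*y)/45 + ∫(-8*exp(3*y)/45) dy.
Step 3. Evaluate the standard form: now -4*y**2*exp(3*y)/15 + 8*y*exp(3*y)/45 - 8*exp(3*y)/135.
Answer: -4*y**2*exp(3*y)/15 + 8*y*exp(3*y)/45 - 8*exp(3*y)/135.


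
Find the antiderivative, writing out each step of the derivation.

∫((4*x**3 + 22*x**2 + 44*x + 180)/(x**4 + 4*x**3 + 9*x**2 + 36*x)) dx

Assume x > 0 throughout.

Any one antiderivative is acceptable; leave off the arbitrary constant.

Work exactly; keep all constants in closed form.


Step 1. Decompose ∫((4*x**3 + 22*x**2 + 44*x + 180)/(x**4 + 4*x**3 + 9*x**2 + 36*x)) dx by partial fractions, (4*x**3 + 22*x**2 + 44*x + 180)/(x**4 + 4*x**3 + 9*x**2 + 36*x) = 2/(x**2 + 9) - 1/(x + 4) + 5/x: now ∫(5/x) dx + ∫(-1/(x + 4)) dx + ∫(2/(x**2 + 9)) dx.
Step 2. Evaluate the standard form [assuming x > -4]: now -log(x + 4) + ∫(5/x) dx + ∫(2/(x**2 + 9)) dx.
Step 3. Evaluate the standard form [assuming x > 0]: now 5*log(x) - log(x + 4) + ∫(2/(x**2 + 9)) dx.
Step 4. Evaluate the standard form: now 5*log(x) - log(x + 4) + 2*atan(x/3)/3.
Answer: 5*log(x) - log(x + 4) + 2*atan(x/3)/3.


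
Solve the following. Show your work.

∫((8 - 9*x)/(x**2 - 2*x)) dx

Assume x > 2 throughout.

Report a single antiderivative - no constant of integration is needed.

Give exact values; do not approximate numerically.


Step 1. Decompose ∫((8 - 9*x)/(x**2 - 2*x)) dx by partial fractions, (8 - 9*x)/(x**2 - 2*x) = -5/(x - 2) - 4/x: now ∫(-4/x) dx + ∫(-5/(x - 2)) dx.
Step 2. Evaluate the standard form [assuming x > 0]: now -4*log(x) + ∫(-5/(x - 2)) dx.
Step 3. Evaluate the standard form [assuming x > 2]: now -4*log(x) - 5*log(x - 2).
Answer: -4*log(x) - 5*log(x - 2).


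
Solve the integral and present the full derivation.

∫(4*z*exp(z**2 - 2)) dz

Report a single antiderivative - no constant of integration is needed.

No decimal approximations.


Step 1. Substitute u = z**2 - 2, turning ∫(4*z*exp(z**2 - 2)) dz into ∫(2*exp(u)) du: now ∫(2*exp(u)) du.
Step 2. Evaluate the standard form: now 2*exp(u).
Step 3. Substitute back u = z**2 - 2: now 2*exp(z**2 - 2).
Answer: 2*exp(z**2 - 2).


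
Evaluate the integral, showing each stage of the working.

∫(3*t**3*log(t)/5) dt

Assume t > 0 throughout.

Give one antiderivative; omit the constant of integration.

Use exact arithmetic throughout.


Step 1. Integrate ∫(3*t**3*log(t)/5) dt by parts with u = log(t), dv = (3*t**3/5) dt, so v = 3*t**4/20 [assuming t > 0]: now 3*t**4*log(t)/20 + ∫(-3*t**3/20) dt.
Step 2. Evaluate the standard form: now 3*t**4*log(t)/20 - 3*t**4/80.
Answer: 3*t**4*log(t)/20 - 3*t**4/80.


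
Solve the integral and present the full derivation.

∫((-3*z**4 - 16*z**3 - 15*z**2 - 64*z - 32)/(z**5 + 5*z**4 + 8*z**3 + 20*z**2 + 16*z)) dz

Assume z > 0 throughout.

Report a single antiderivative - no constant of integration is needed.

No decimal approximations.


Step 1. Decompose ∫((-3*z**4 - 16*z**3 - 15*z**2 - 64*z - 32)/(z**5 + 5*z**4 + 8*z**3 + 20*z**2 + 16*z)) dz by partial fractions, (-3*z**4 - 16*z**3 - 15*z**2 - 64*z - 32)/(z**5 + 5*z**4 + 8*z**3 + 20*z**2 + 16*z) = 1/(z**2 + 4) + 1/(z + 4) - 2/(z + 1) - 2/z: now ∫(-2/z) dz + ∫(-2/(z + 1)) dz + ∫(1/(z + 4)) dz + ∫(1/(z**2 + 4)) dz.
Step 2. Evaluate the standard form [assuming z > -4]: now log(z + 4) + ∫(-2/z) dz + ∫(-2/(z + 1)) dz + ∫(1/(z**2 + 4)) dz.
Step 3. Evaluate the standard form [assuming z > 0]: now -2*log(z) + log(z + 4) + ∫(-2/(z + 1)) dz + ∫(1/(z**2 + 4)) dz.
Step 4. Evaluate the standard form [assuming z > -1]: now -2*log(z) - 2*log(z + 1) + log(z + 4) + ∫(1/(z**2 + 4)) dz.
Step 5. Evaluate the standard form: now -2*log(z) - 2*log(z + 1) + log(z + 4) + atan(z/2)/2.
Answer: -2*log(z) - 2*log(z + 1) + log(z + 4) + atan(z/2)/2.


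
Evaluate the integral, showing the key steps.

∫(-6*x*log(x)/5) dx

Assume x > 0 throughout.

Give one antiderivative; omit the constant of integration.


Step 1. Integrate ∫(-6*x*log(x)/5) dx by parts with u = log(x), dv = (-6*x/5) dx, so v = -3*x**2/5 [assuming x > 0]: now -3*x**2*log(x)/5 + ∫(3*x/5) dx.
Step 2. Evaluate the standard form: now -3*x**2*log(x)/5 + 3*x**2/10.
Answer: -3*x**2*log(x)/5 + 3*x**2/10.


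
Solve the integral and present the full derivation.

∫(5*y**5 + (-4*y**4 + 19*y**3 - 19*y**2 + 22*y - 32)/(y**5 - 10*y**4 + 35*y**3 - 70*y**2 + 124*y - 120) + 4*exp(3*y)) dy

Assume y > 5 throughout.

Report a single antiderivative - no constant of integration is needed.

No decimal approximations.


Step 1. Rewrite: now ∫(5*y**5) dy + ∫((-4*y**4 + 19*y**3 - 19*y**2 + 22*y - 32)/(y**5 - 10*y**4 + 35*y**3 - 70*y**2 + 124*y - 120)) dy + ∫(4*exp(3*y)) dy.
Step 2. Decompose ∫((-4*y**4 + 19*y**3 - 19*y**2 + 22*y - 32)/(y**5 - 10*y**4 + 35*y**3 - 70*y**2 + 124*y - 120)) dy by partial fractions, (-4*y**4 + 19*y**3 - 19*y**2 + 22*y - 32)/(y**5 - 10*y**4 + 35*y**3 - 70*y**2 + 124*y - 120) = -2/(y**2 + 4) + 1/(y - 2) - 2/(y - 3) - 3/(y - 5): now ∫(5*y**5) dy + ∫(-3/(y - 5)) dy + ∫(-2/(y - 3)) dy + ∫(1/(y - 2)) dy + ∫(-2/(y**2 + 4)) dy + ∫(4*exp(3*y)) dy.
Step 3. Evaluate the standard form [assuming y > 2]: now log(y - 2) + ∫(5*y**5) dy + ∫(-3/(y - 5)) dy + ∫(-2/(y - 3)) dy + ∫(-2/(y**2 + 4)) dy + ∫(4*exp(3*y)) dy.
Step 4. Evaluate the standard form [assuming y > 3]: now -2*log(y - 3) + log(y - 2) + ∫(5*y**5) dy + ∫(-3/(y - 5)) dy + ∫(-2/(y**2 + 4)) dy + ∫(4*exp(3*y)) dy.
Step 5. Evaluate the standard form [assuming y > 5]: now -3*log(y - 5) - 2*log(y - 3) + log(y - 2) + ∫(5*y**5) dy + ∫(-2/(y**2 + 4)) dy + ∫(4*exp(3*y)) dy.
Step 6. Evaluate the standard form: now -3*log(y - 5) - 2*log(y - 3) + log(y - 2) - atan(y/2) + ∫(5*y**5) dy + ∫(4*exp(3*y)) dy.
Step 7. Evaluate the standard form: now 5*y**6/6 - 3*log(y - 5) - 2*log(y - 3) + log(y - 2) - atan(y/2) + ∫(4*exp(3*y)) dy.
Step 8. Evaluate the standard form: now 5*y**6/6 + 4*exp(3*y)/3 - 3*log(y - 5) - 2*log(y - 3) + log(y - 2) - atan(y/2).
Answer: 5*y**6/6 + 4*exp(3*y)/3 - 3*log(y - 5) - 2*log(y - 3) + log(y - 2) - atan(y/2).


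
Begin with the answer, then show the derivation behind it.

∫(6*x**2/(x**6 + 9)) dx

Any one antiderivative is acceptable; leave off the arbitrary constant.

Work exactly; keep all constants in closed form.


The answer is 2*atan(x**3/3)/3.
Step 1. Substitute u = x**3, turning ∫(6*x**2/(x**6 + 9)) dx into ∫(2/(u**2 + 9)) du: now ∫(2/(u**2 + 9)) du.
Step 2. Evaluate the standard form: now 2*atan(u/3)/3.
Step 3. Substitute back u = x**3: now 2*atan(x**3/3)/3.
Answer: 2*atan(x**3/3)/3.


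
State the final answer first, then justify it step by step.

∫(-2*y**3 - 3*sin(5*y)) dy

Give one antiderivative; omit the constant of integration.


The answer is -y**4/2 + 3*cos(5*y)/5.
Step 1. Rewrite: now ∫(-2*y**3) dy + ∫(-3*sin(5*y)) dy.
Step 2. Evaluate the standard form: now 3*cos(5*y)/5 + ∫(-2*y**3) dy.
Step 3. Evaluate the standard form: now -y**4/2 + 3*cos(5*y)/5.
Answer: -y**4/2 + 3*cos(5*y)/5.


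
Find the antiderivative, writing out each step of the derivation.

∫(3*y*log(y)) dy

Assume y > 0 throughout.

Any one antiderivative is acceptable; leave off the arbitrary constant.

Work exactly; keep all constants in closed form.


Step 1. Integrate ∫(3*y*log(y)) dy by parts with u = log(y), dv = (3*y) dy, so v = 3*y**2/2 [assuming y > 0]: now 3*y**2*log(y)/2 + ∫(-3*y/2) dy.
Step 2. Evaluate the standard form: now 3*y**2*log(y)/2 - 3*y**2/4.
Answer: 3*y**2*log(y)/2 - 3*y**2/4.


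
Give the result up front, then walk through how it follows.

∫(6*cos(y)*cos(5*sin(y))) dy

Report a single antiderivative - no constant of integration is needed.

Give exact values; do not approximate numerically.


The answer is 6*sin(5*sin(y))/5.
Step 1. Substitute u = sin(y), turning ∫(6*cos(y)*cos(5*sin(y))) dy into ∫(6*cos(5*u)) du: now ∫(6*cos(5*u)) du.
Step 2. Evaluate the standard form: now 6*sin(5*u)/5.
Step 3. Substitute back u = sin(y): now 6*sin(5*sin(y))/5.
Answer: 6*sin(5*sin(y))/5.


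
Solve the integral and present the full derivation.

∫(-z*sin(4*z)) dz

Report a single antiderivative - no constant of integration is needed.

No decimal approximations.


Step 1. Integrate ∫(-z*sin(4*z)) dz by parts with u = z, dv = (-sin(4*z)) dz, so v = cos(4*z)/4: now z*cos(4*z)/4 + ∫(-cos(4*z)/4) dz.
Step 2. Evaluate the standard form: now z*cos(4*z)/4 - sin(4*z)/16.
Answer: z*cos(4*z)/4 - sin(4*z)/16.


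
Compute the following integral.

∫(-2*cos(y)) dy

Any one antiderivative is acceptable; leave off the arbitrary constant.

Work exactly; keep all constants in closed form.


Answer: -2*sin(y).


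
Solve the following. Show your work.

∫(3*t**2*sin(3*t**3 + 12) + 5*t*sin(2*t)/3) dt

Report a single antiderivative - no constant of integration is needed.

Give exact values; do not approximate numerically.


Step 1. Rewrite: now ∫(5*t*sin(2*t)/3) dt + ∫(3*t**2*sin(3*t**3 + 12)) dt.
Step 2. Substitute u = t**3 + 4, turning ∫(3*t**2*sin(3*t**3 + 12)) dt into ∫(sin(3*u)) du: now ∫(5*t*sin(2*t)/3) dt + ∫(sin(3*u)) du.
Step 3. Evaluate the standard form: now -cos(3*u)/3 + ∫(5*t*sin(2*t)/3) dt.
Step 4. Substitute back u = t**3 + 4: now -cos(3*t**3 + 12)/3 + ∫(5*t*sin(2*t)/3) dt.
Step 5. Integrate ∫(5*t*sin(2*t)/3) dt by parts with u = t, dv = (5*sin(2*t)/3) dt, so v = -5*cos(2*t)/6: now -5*t*cos(2*t)/6 - cos(3*t**3 + 12)/3 + ∫(5*cos(2*t)/6) dt.
Step 6. Evaluate the standard form: now -5*t*cos(2*t)/6 + 5*sin(2*t)/12 - cos(3*t**3 + 12)/3.
Answer: -5*t*cos(2*t)/6 + 5*sin(2*t)/12 - cos(3*t**3 + 12)/3.


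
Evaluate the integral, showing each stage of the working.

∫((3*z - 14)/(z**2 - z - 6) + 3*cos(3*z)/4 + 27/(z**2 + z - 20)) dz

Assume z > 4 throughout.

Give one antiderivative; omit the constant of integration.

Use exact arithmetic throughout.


Step 1. Rewrite: now ∫((3*z - 14)/(z**2 - z - 6)) dz + ∫(27/(z**2 + z - 20)) dz + ∫(3*cos(3*z)/4) dz.
Step 2. Evaluate the standard form: now sin(3*z)/4 + ∫((3*z - 14)/(z**2 - z - 6)) dz + ∫(27/(z**2 + z - 20)) dz.
Step 3. Decompose ∫((3*z - 14)/(z**2 - z - 6)) dz by partial fractions, (3*z - 14)/(z**2 - z - 6) = 4/(z + 2) - 1/(z - 3): now sin(3*z)/4 + ∫(-1/(z - 3)) dz + ∫(4/(z + 2)) dz + ∫(27/(z**2 + z - 20)) dz.
Step 4. Evaluate the standard form [assuming z > -2]: now 4*log(z + 2) + sin(3*z)/4 + ∫(-1/(z - 3)) dz + ∫(27/(z**2 + z - 20)) dz.
Step 5. Evaluate the standard form [assuming z > 3]: now -log(z - 3) + 4*log(z + 2) + sin(3*z)/4 + ∫(27/(z**2 + z - 20)) dz.
Step 6. Decompose ∫(27/(z**2 + z - 20)) dz by partial fractions, 27/(z**2 + z - 20) = -3/(z + 5) + 3/(z - 4): now -log(z - 3) + 4*log(z + 2) + sin(3*z)/4 + ∫(3/(z - 4)) dz + ∫(-3/(z + 5)) dz.
Step 7. Evaluate the standard form [assuming z > -5]: now -log(z - 3) + 4*log(z + 2) - 3*log(z + 5) + sin(3*z)/4 + ∫(3/(z - 4)) dz.
Step 8. Evaluate the standard form [assuming z > 4]: now 3*log(z - 4) - log(z - 3) + 4*log(z + 2) - 3*log(z + 5) + sin(3*z)/4.
Answer: 3*log(z - 4) - log(z - 3) + 4*log(z + 2) - 3*log(z + 5) + sin(3*z)/4.


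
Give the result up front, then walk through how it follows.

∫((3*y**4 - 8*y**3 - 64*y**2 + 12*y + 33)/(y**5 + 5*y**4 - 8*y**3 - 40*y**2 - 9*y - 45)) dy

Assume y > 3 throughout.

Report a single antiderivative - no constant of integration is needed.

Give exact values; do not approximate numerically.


The answer is -log(y - 3) + log(y + 3) + 3*log(y + 5) - 2*atan(y).
Step 1. Decompose ∫((3*y**4 - 8*y**3 - 64*y**2 + 12*y + 33)/(y**5 + 5*y**4 - 8*y**3 - 40*y**2 - 9*y - 45)) dy by partial fractions, (3*y**4 - 8*y**3 - 64*y**2 + 12*y + 33)/(y**5 + 5*y**4 - 8*y**3 - 40*y**2 - 9*y - 45) = -2/(y**2 + 1) + 3/(y + 5) + 1/(y + 3) - 1/(y - 3): now ∫(-1/(y - 3)) dy + ∫(1/(y + 3)) dy + ∫(3/(y + 5)) dy + ∫(-2/(y**2 + 1)) dy.
Step 2. Evaluate the standard form [assuming y > 3]: now -log(y - 3) + ∫(1/(y + 3)) dy + ∫(3/(y + 5)) dy + ∫(-2/(y**2 + 1)) dy.
Step 3. Evaluate the standard form [assuming y > -3]: now -log(y - 3) + log(y + 3) + ∫(3/(y + 5)) dy + ∫(-2/(y**2 + 1)) dy.
Step 4. Evaluate the standard form [assuming y > -5]: now -log(y - 3) + log(y + 3) + 3*log(y + 5) + ∫(-2/(y**2 + 1)) dy.
Step 5. Evaluate the standard form: now -log(y - 3) + log(y + 3) + 3*log(y + 5) - 2*atan(y).
Answer: -log(y - 3) + log(y + 3) + 3*log(y + 5) - 2*atan(y).


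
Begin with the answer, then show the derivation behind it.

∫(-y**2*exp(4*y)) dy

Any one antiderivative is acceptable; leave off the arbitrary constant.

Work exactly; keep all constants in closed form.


The answer is -y**2*exp(4*y)/4 + y*exp(4*y)/8 - exp(4*y)/32.
Step 1. Integrate ∫(-y**2*exp(4*y)) dy by parts with u = y**2, dv = (-exp(4*y)) dy, so v = -exp(4*y)/4: now -y**2*exp(4*y)/4 + ∫(y*exp(4*y)/2) dy.
Step 2. Integrate ∫(y*exp(4*y)/2) dy by parts with u = y, dv = (exp(4*y)/2) dy, so v = exp(4*y)/8: now -y**2*exp(4*y)/4 + y*exp(4*y)/8 + ∫(-exp(4*y)/8) dy.
Step 3. Evaluate the standard form: now -y**2*exp(4*y)/4 + y*exp(4*y)/8 - exp(4*y)/32.
Answer: -y**2*exp(4*y)/4 + y*exp(4*y)/8 - exp(4*y)/32.


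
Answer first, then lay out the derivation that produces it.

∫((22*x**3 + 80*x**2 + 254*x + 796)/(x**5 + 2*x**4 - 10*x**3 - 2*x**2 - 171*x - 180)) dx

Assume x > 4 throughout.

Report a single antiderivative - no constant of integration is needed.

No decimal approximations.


The answer is 4*log(x - 4) - 3*log(x + 1) - log(x + 5) - 2*atan(x/3)/3.
Step 1. Decompose ∫((22*x**3 + 80*x**2 + 254*x + 796)/(x**5 + 2*x**4 - 10*x**3 - 2*x**2 - 171*x - 180)) dx by partial fractions, (22*x**3 + 80*x**2 + 254*x + 796)/(x**5 + 2*x**4 - 10*x**3 - 2*x**2 - 171*x - 180) = -2/(x**2 + 9) - 1/(x + 5) - 3/(x + 1) + 4/(x - 4): now ∫(4/(x - 4)) dx + ∫(-3/(x + 1)) dx + ∫(-1/(x + 5)) dx + ∫(-2/(x**2 + 9)) dx.
Step 2. Evaluate the standard form [assuming x > 4]: now 4*log(x - 4) + ∫(-3/(x + 1)) dx + ∫(-1/(x + 5)) dx + ∫(-2/(x**2 + 9)) dx.
Step 3. Evaluate the standard form [assuming x > -1]: now 4*log(x - 4) - 3*log(x + 1) + ∫(-1/(x + 5)) dx + ∫(-2/(x**2 + 9)) dx.
Step 4. Evaluate the standard form [assuming x > -5]: now 4*log(x - 4) - 3*log(x + 1) - log(x + 5) + ∫(-2/(x**2 + 9)) dx.
Step 5. Evaluate the standard form: now 4*log(x - 4) - 3*log(x + 1) - log(x + 5) - 2*atan(x/3)/3.
Answer: 4*log(x - 4) - 3*log(x + 1) - log(x + 5) - 2*atan(x/3)/3.


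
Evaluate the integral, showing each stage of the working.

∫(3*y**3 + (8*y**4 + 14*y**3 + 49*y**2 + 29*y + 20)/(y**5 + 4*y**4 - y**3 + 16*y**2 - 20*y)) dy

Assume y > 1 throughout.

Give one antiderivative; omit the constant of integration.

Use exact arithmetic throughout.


Step 1. Rewrite: now ∫(3*y**3) dy + ∫((8*y**4 + 14*y**3 + 49*y**2 + 29*y + 20)/(y**5 + 4*y**4 - y**3 + 16*y**2 - 20*y)) dy.
Step 2. Decompose ∫((8*y**4 + 14*y**3 + 49*y**2 + 29*y + 20)/(y**5 + 4*y**4 - y**3 + 16*y**2 - 20*y)) dy by partial fractions, (8*y**4 + 14*y**3 + 49*y**2 + 29*y + 20)/(y**5 + 4*y**4 - y**3 + 16*y**2 - 20*y) = 3/(y**2 + 4) + 5/(y + 5) + 4/(y - 1) - 1/y: now ∫(-1/y) dy + ∫(3*y**3) dy + ∫(4/(y - 1)) dy + ∫(5/(y + 5)) dy + ∫(3/(y**2 + 4)) dy.
Step 3. Evaluate the standard form [assuming y > 0]: now -log(y) + ∫(3*y**3) dy + ∫(4/(y - 1)) dy + ∫(5/(y + 5)) dy + ∫(3/(y**2 + 4)) dy.
Step 4. Evaluate the standard form [assuming y > 1]: now -log(y) + 4*log(y - 1) + ∫(3*y**3) dy + ∫(5/(y + 5)) dy + ∫(3/(y**2 + 4)) dy.
Step 5. Evaluate the standard form [assuming y > -5]: now -log(y) + 4*log(y - 1) + 5*log(y + 5) + ∫(3*y**3) dy + ∫(3/(y**2 + 4)) dy.
Step 6. Evaluate the standard form: now -log(y) + 4*log(y - 1) + 5*log(y + 5) + 3*atan(y/2)/2 + ∫(3*y**3) dy.
Step 7. Evaluate the standard form: now 3*y**4/4 - log(y) + 4*log(y - 1) + 5*log(y + 5) + 3*atan(y/2)/2.
Answer: 3*y**4/4 - log(y) + 4*log(y - 1) + 5*log(y + 5) + 3*atan(y/2)/2.


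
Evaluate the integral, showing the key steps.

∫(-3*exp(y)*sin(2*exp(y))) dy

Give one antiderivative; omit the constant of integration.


Step 1. Substitute u = exp(y), turning ∫(-3*exp(y)*sin(2*exp(y))) dy into ∫(-3*sin(2*u)) du: now ∫(-3*sin(2*u)) du.
Step 2. Evaluate the standard form: now 3*cos(2*u)/2.
Step 3. Substitute back u = exp(y): now 3*cos(2*exp(y))/2.
Answer: 3*cos(2*exp(y))/2.


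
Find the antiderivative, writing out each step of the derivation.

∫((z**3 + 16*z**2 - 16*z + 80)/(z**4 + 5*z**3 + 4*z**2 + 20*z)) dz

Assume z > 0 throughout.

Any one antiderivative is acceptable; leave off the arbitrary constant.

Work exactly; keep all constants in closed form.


Step 1. Decompose ∫((z**3 + 16*z**2 - 16*z + 80)/(z**4 + 5*z**3 + 4*z**2 + 20*z)) dz by partial fractions, (z**3 + 16*z**2 - 16*z + 80)/(z**4 + 5*z**3 + 4*z**2 + 20*z) = -4/(z**2 + 4) - 3/(z + 5) + 4/z: now ∫(4/z) dz + ∫(-3/(z + 5)) dz + ∫(-4/(z**2 + 4)) dz.
Step 2. Evaluate the standard form [assuming z > -5]: now -3*log(z + 5) + ∫(4/z) dz + ∫(-4/(z**2 + 4)) dz.
Step 3. Evaluate the standard form [assuming z > 0]: now 4*log(z) - 3*log(z + 5) + ∫(-4/(z**2 + 4)) dz.
Step 4. Evaluate the standard form: now 4*log(z) - 3*log(z + 5) - 2*atan(z/2).
Answer: 4*log(z) - 3*log(z + 5) - 2*atan(z/2).


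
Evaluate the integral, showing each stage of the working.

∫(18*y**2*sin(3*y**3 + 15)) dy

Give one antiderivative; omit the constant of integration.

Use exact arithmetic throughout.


Step 1. Substitute u = y**3 + 5, turning ∫(18*y**2*sin(3*y**3 + 15)) dy into ∫(6*sin(3*u)) du: now ∫(6*sin(3*u)) du.
Step 2. Evaluate the standard form: now -2*cos(3*u).
Step 3. Substitute back u = y**3 + 5: now -2*cos(3*y**3 + 15).
Answer: -2*cos(3*y**3 + 15).


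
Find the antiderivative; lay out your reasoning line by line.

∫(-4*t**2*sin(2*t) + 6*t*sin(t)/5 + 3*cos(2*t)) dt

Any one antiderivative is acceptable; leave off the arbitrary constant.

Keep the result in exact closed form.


Step 1. Rewrite: now ∫(6*t*sin(t)/5) dt + ∫(-4*t**2*sin(2*t)) dt + ∫(3*cos(2*t)) dt.
Step 2. Integrate ∫(6*t*sin(t)/5) dt by parts with u = t, dv = (6*sin(t)/5) dt, so v = -6*cos(t)/5: now -6*t*cos(t)/5 + ∫(-4*t**2*sin(2*t)) dt + ∫(6*cos(t)/5) dt + ∫(3*cos(2*t)) dt.
Step 3. Evaluate the standard form: now -6*t*cos(t)/5 + 6*sin(t)/5 + ∫(-4*t**2*sin(2*t)) dt + ∫(3*cos(2*t)) dt.
Step 4. Integrate ∫(-4*t**2*sin(2*t)) dt by parts with u = t**2, dv = (-4*sin(2*t)) dt, so v = 2*cos(2*t): now 2*t**2*cos(2*t) - 6*t*cos(t)/5 + 6*sin(t)/5 + ∫(-4*t*cos(2*t)) dt + ∫(3*cos(2*t)) dt.
Step 5. Integrate ∫(-4*t*cos(2*t)) dt by parts with u = t, dv = (-4*cos(2*t)) dt, so v = -2*sin(2*t): now 2*t**2*cos(2*t) - 2*t*sin(2*t) - 6*t*cos(t)/5 + 6*sin(t)/5 + ∫(2*sin(2*t)) dt + ∫(3*cos(2*t)) dt.
Step 6. Evaluate the standard form: now 2*t**2*cos(2*t) - 2*t*sin(2*t) - 6*t*cos(t)/5 + 6*sin(t)/5 - cos(2*t) + ∫(3*cos(2*t)) dt.
Step 7. Evaluate the standard form: now 2*t**2*cos(2*t) - 2*t*sin(2*t) - 6*t*cos(t)/5 + 6*sin(t)/5 + 3*sin(2*t)/2 - cos(2*t).
Answer: 2*t**2*cos(2*t) - 2*t*sin(2*t) - 6*t*cos(t)/5 + 6*sin(t)/5 + 3*sin(2*t)/2 - cos(2*t).


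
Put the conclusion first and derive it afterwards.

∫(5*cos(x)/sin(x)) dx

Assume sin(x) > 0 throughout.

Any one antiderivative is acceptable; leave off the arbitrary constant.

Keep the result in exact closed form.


The answer is 5*log(sin(x)).
Step 1. Substitute u = sin(x), turning ∫(5*cos(x)/sin(x)) dx into ∫(5/u) du: now ∫(5/u) du.
Step 2. Evaluate the standard form [assuming u > 0]: now 5*log(u).
Step 3. Substitute back u = sin(x): now 5*log(sin(x)).
Answer: 5*log(sin(x)).


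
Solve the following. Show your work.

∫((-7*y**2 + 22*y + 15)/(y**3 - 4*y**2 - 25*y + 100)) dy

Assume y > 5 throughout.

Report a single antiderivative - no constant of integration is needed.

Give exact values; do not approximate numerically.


Step 1. Decompose ∫((-7*y**2 + 22*y + 15)/(y**3 - 4*y**2 - 25*y + 100)) dy by partial fractions, (-7*y**2 + 22*y + 15)/(y**3 - 4*y**2 - 25*y + 100) = -3/(y + 5) + 1/(y - 4) - 5/(y - 5): now ∫(-5/(y - 5)) dy + ∫(1/(y - 4)) dy + ∫(-3/(y + 5)) dy.
Step 2. Evaluate the standard form [assuming y > 5]: now -5*log(y - 5) + ∫(1/(y - 4)) dy + ∫(-3/(y + 5)) dy.
Step 3. Evaluate the standard form [assuming y > -5]: now -5*log(y - 5) - 3*log(y + 5) + ∫(1/(y - 4)) dy.
Step 4. Evaluate the standard form [assuming y > 4]: now -5*log(y - 5) + log(y - 4) - 3*log(y + 5).
Answer: -5*log(y - 5) + log(y - 4) - 3*log(y + 5).


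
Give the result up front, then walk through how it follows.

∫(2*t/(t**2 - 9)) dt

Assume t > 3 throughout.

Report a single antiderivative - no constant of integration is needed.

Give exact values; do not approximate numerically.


The answer is log(t - 3) + log(t + 3).
Step 1. Decompose ∫(2*t/(t**2 - 9)) dt by partial fractions, 2*t/(t**2 - 9) = 1/(t + 3) + 1/(t - 3): now ∫(1/(t - 3)) dt + ∫(1/(t + 3)) dt.
Step 2. Evaluate the standard form [assuming t > 3]: now log(t - 3) + ∫(1/(t + 3)) dt.
Step 3. Evaluate the standard form [assuming t > -3]: now log(t - 3) + log(t + 3).
Answer: log(t - 3) + log(t + 3).


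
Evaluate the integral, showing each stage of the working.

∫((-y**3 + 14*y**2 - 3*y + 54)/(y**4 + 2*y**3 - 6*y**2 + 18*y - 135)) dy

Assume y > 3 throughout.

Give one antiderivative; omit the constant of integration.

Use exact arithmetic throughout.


Step 1. Decompose ∫((-y**3 + 14*y**2 - 3*y + 54)/(y**4 + 2*y**3 - 6*y**2 + 18*y - 135)) dy by partial fractions, (-y**3 + 14*y**2 - 3*y + 54)/(y**4 + 2*y**3 - 6*y**2 + 18*y - 135) = 3/(y**2 + 9) - 2/(y + 5) + 1/(y - 3): now ∫(1/(y - 3)) dy + ∫(-2/(y + 5)) dy + ∫(3/(y**2 + 9)) dy.
Step 2. Evaluate the standard form [assuming y > -5]: now -2*log(y + 5) + ∫(1/(y - 3)) dy + ∫(3/(y**2 + 9)) dy.
Step 3. Evaluate the standard form [assuming y > 3]: now log(y - 3) - 2*log(y + 5) + ∫(3/(y**2 + 9)) dy.
Step 4. Evaluate the standard form: now log(y - 3) - 2*log(y + 5) + atan(y/3).
Answer: log(y - 3) - 2*log(y + 5) + atan(y/3).


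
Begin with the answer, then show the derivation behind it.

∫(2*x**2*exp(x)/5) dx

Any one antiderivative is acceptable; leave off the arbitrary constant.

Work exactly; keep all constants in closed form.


The answer is 2*x**2*exp(x)/5 - 4*x*exp(x)/5 + 4*exp(x)/5.
Step 1. Integrate ∫(2*x**2*exp(x)/5) dx by parts with u = x**2, dv = (2*exp(x)/5) dx, so v = 2*exp(x)/5: now 2*x**2*exp(x)/5 + ∫(-4*x*exp(x)/5) dx.
Step 2. Integrate ∫(-4*x*exp(x)/5) dx by parts with u = x, dv = (-4*exp(x)/5) dx, so v = -4*exp(x)/5: now 2*x**2*exp(x)/5 - 4*x*exp(x)/5 + ∫(4*exp(x)/5) dx.
Step 3. Evaluate the standard form: now 2*x**2*exp(x)/5 - 4*x*exp(x)/5 + 4*exp(x)/5.
Answer: 2*x**2*exp(x)/5 - 4*x*exp(x)/5 + 4*exp(x)/5.


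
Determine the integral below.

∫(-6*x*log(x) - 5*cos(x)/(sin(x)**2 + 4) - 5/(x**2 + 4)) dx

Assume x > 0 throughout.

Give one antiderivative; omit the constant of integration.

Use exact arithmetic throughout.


Answer: -3*x**2*log(x) + 3*x**2/2 - 5*atan(x/2)/2 - 5*atan(sin(x)/2)/2.


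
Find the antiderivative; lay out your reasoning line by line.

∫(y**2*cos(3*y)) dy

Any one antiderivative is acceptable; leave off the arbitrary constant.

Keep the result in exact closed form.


Step 1. Integrate ∫(y**2*cos(3*y)) dy by parts with u = y**2, dv = (cos(3*y)) dy, so v = sin(3*y)/3: now y**2*sin(3*y)/3 + ∫(-2*y*sin(3*y)/3) dy.
Step 2. Integrate ∫(-2*y*sin(3*y)/3) dy by parts with u = y, dv = (-2*sin(3*y)/3) dy, so v = 2*cos(3*y)/9: now y**2*sin(3*y)/3 + 2*y*cos(3*y)/9 + ∫(-2*cos(3*y)/9) dy.
Step 3. Evaluate the standard form: now y**2*sin(3*y)/3 + 2*y*cos(3*y)/9 - 2*sin(3*y)/27.
Answer: y**2*sin(3*y)/3 + 2*y*cos(3*y)/9 - 2*sin(3*y)/27.


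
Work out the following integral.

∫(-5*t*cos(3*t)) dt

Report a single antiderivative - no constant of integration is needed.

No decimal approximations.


Answer: -5*t*sin(3*t)/3 - 5*cos(3*t)/9.


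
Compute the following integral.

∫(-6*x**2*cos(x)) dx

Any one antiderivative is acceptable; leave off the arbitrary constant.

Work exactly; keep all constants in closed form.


Answer: -6*x**2*sin(x) - 12*x*cos(x) + 12*sin(x).


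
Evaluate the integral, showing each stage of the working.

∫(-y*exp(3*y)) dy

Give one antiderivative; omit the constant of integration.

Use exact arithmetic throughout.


Step 1. Integrate ∫(-y*exp(3*y)) dy by parts with u = y, dv = (-exp(3*y)) dy, so v = -exp(3*y)/3: now -y*exp(3*y)/3 + ∫(exp(3*y)/3) dy.
Step 2. Evaluate the standard form: now -y*exp(3*y)/3 + exp(3*y)/9.
Answer: -y*exp(3*y)/3 + exp(3*y)/9.


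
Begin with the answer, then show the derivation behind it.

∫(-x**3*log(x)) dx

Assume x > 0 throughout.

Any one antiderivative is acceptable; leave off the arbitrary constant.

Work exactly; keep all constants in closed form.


The answer is -x**4*log(x)/4 + x**4/16.
Step 1. Integrate ∫(-x**3*log(x)) dx by parts with u = log(x), dv = (-x**3) dx, so v = -x**4/4 [assuming x > 0]: now -x**4*log(x)/4 + ∫(x**3/4) dx.
Step 2. Evaluate the standard form: now -x**4*log(x)/4 + x**4/16.
Answer: -x**4*log(x)/4 + x**4/16.


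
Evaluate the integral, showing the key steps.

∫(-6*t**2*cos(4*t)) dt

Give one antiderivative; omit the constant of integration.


Step 1. Integrate ∫(-6*t**2*cos(4*t)) dt by parts with u = t**2, dv = (-6*cos(4*t)) dt, so v = -3*sin(4*t)/2: now -3*t**2*sin(4*t)/2 + ∫(3*t*sin(4*t)) dt.
Step 2. Integrate ∫(3*t*sin(4*t)) dt by parts with u = t, dv = (3*sin(4*t)) dt, so v = -3*cos(4*t)/4: now -3*t**2*sin(4*t)/2 - 3*t*cos(4*t)/4 + ∫(3*cos(4*t)/4) dt.
Step 3. Evaluate the standard form: now -3*t**2*sin(4*t)/2 - 3*t*cos(4*t)/4 + 3*sin(4*t)/16.
Answer: -3*t**2*sin(4*t)/2 - 3*t*cos(4*t)/4 + 3*sin(4*t)/16.


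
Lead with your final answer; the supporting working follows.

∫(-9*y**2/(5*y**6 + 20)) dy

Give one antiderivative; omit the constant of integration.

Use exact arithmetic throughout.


The answer is -3*atan(y**3/2)/10.
Step 1. Substitute u = y**3, turning ∫(-9*y**2/(5*y**6 + 20)) dy into ∫(-3/(5*(u**2 + 4))) du: now ∫(-3/(5*(u**2 + 4))) du.
Step 2. Evaluate the standard form: now -3*atan(u/2)/10.
Step 3. Substitute back u = y**3: now -3*atan(y**3/2)/10.
Answer: -3*atan(y**3/2)/10.


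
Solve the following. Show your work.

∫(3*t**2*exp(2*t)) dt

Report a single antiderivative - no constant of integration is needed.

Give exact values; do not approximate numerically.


Step 1. Integrate ∫(3*t**2*exp(2*t)) dt by parts with u = t**2, dv = (3*exp(2*t)) dt, so v = 3*exp(2*t)/2: now 3*t**2*exp(2*t)/2 + ∫(-3*t*exp(2*t)) dt.
Step 2. Integrate ∫(-3*t*exp(2*t)) dt by parts with u = t, dv = (-3*exp(2*t)) dt, so v = -3*exp(2*t)/2: now 3*t**2*exp(2*t)/2 - 3*t*exp(2*t)/2 + ∫(3*exp(2*t)/2) dt.
Step 3. Evaluate the standard form: now 3*t**2*exp(2*t)/2 - 3*t*exp(2*t)/2 + 3*exp(2*t)/4.
Answer: 3*t**2*exp(2*t)/2 - 3*t*exp(2*t)/2 + 3*exp(2*t)/4.


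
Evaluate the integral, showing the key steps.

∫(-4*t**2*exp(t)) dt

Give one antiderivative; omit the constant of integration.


Step 1. Integrate ∫(-4*t**2*exp(t)) dt by parts with u = t**2, dv = (-4*exp(t)) dt, so v = -4*exp(t): now -4*t**2*exp(t) + ∫(8*t*exp(t)) dt.
Step 2. Integrate ∫(8*t*exp(t)) dt by parts with u = t, dv = (8*exp(t)) dt, so v = 8*exp(t): now -4*t**2*exp(t) + 8*t*exp(t) + ∫(-8*exp(t)) dt.
Step 3. Evaluate the standard form: now -4*t**2*exp(t) + 8*t*exp(t) - 8*exp(t).
Answer: -4*t**2*exp(t) + 8*t*exp(t) - 8*exp(t).


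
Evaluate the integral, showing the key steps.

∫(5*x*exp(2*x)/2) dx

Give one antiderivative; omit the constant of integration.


Step 1. Integrate ∫(5*x*exp(2*x)/2) dx by parts with u = x, dv = (5*exp(2*x)/2) dx, so v = 5*exp(2*x)/4: now 5*x*exp(2*x)/4 + ∫(-5*exp(2*x)/4) dx.
Step 2. Evaluate the standard form: now 5*x*exp(2*x)/4 - 5*exp(2*x)/8.
Answer: 5*x*exp(2*x)/4 - 5*exp(2*x)/8.


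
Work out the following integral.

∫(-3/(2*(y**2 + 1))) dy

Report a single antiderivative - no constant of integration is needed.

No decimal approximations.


Answer: -3*atan(y)/2.


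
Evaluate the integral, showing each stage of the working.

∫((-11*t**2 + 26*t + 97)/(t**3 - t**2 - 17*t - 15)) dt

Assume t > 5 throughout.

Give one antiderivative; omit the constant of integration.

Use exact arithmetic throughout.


Step 1. Decompose ∫((-11*t**2 + 26*t + 97)/(t**3 - t**2 - 17*t - 15)) dt by partial fractions, (-11*t**2 + 26*t + 97)/(t**3 - t**2 - 17*t - 15) = -5/(t + 3) - 5/(t + 1) - 1/(t - 5): now ∫(-1/(t - 5)) dt + ∫(-5/(t + 1)) dt + ∫(-5/(t + 3)) dt.
Step 2. Evaluate the standard form [assuming t > 5]: now -log(t - 5) + ∫(-5/(t + 1)) dt + ∫(-5/(t + 3)) dt.
Step 3. Evaluate the standard form [assuming t > -3]: now -log(t - 5) - 5*log(t + 3) + ∫(-5/(t + 1)) dt.
Step 4. Evaluate the standard form [assuming t > -1]: now -log(t - 5) - 5*log(t + 1) - 5*log(t + 3).
Answer: -log(t - 5) - 5*log(t + 1) - 5*log(t + 3).


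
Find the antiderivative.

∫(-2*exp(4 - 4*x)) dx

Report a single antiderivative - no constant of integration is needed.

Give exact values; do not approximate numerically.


Answer: exp(4 - 4*x)/2.


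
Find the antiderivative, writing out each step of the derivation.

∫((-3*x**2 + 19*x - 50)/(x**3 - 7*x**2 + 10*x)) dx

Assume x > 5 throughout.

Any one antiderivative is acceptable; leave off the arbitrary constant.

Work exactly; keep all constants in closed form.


Step 1. Decompose ∫((-3*x**2 + 19*x - 50)/(x**3 - 7*x**2 + 10*x)) dx by partial fractions, (-3*x**2 + 19*x - 50)/(x**3 - 7*x**2 + 10*x) = 4/(x - 2) - 2/(x - 5) - 5/x: now ∫(-5/x) dx + ∫(-2/(x - 5)) dx + ∫(4/(x - 2)) dx.
Step 2. Evaluate the standard form [assuming x > 5]: now -2*log(x - 5) + ∫(-5/x) dx + ∫(4/(x - 2)) dx.
Step 3. Evaluate the standard form [assuming x > 0]: now -5*log(x) - 2*log(x - 5) + ∫(4/(x - 2)) dx.
Step 4. Evaluate the standard form [assuming x > 2]: now -5*log(x) - 2*log(x - 5) + 4*log(x - 2).
Answer: -5*log(x) - 2*log(x - 5) + 4*log(x - 2).


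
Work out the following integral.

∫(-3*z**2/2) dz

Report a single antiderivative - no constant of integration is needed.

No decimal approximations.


Answer: -z**3/2.


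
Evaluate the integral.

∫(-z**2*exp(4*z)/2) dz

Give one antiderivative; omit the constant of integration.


Answer: -z**2*exp(4*z)/8 + z*exp(4*z)/16 - exp(4*z)/64.


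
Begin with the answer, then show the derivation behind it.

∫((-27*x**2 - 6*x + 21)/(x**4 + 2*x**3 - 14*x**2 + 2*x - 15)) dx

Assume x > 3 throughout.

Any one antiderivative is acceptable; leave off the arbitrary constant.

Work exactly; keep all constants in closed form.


The answer is -3*log(x - 3) + 3*log(x + 5) - 3*atan(x).
Step 1. Decompose ∫((-27*x**2 - 6*x + 21)/(x**4 + 2*x**3 - 14*x**2 + 2*x - 15)) dx by partial fractions, (-27*x**2 - 6*x + 21)/(x**4 + 2*x**3 - 14*x**2 + 2*x - 15) = -3/(x**2 + 1) + 3/(x + 5) - 3/(x - 3): now ∫(-3/(x - 3)) dx + ∫(3/(x + 5)) dx + ∫(-3/(x**2 + 1)) dx.
Step 2. Evaluate the standard form [assuming x > 3]: now -3*log(x - 3) + ∫(3/(x + 5)) dx + ∫(-3/(x**2 + 1)) dx.
Step 3. Evaluate the standard form [assuming x > -5]: now -3*log(x - 3) + 3*log(x + 5) + ∫(-3/(x**2 + 1)) dx.
Step 4. Evaluate the standard form: now -3*log(x - 3) + 3*log(x + 5) - 3*atan(x).
Answer: -3*log(x - 3) + 3*log(x + 5) - 3*atan(x).


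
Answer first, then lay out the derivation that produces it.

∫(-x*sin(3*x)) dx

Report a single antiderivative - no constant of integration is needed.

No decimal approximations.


The answer is x*cos(3*x)/3 - sin(3*x)/9.
Step 1. Integrate ∫(-x*sin(3*x)) dx by parts with u = x, dv = (-sin(3*x)) dx, so v = cos(3*x)/3: now x*cos(3*x)/3 + ∫(-cos(3*x)/3) dx.
Step 2. Evaluate the standard form: now x*cos(3*x)/3 - sin(3*x)/9.
Answer: x*cos(3*x)/3 - sin(3*x)/9.


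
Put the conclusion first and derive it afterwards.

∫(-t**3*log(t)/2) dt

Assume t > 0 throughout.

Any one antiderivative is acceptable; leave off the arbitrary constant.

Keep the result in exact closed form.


The answer is -t**4*log(t)/8 + t**4/32.
Step 1. Integrate ∫(-t**3*log(t)/2) dt by parts with u = log(t), dv = (-t**3/2) dt, so v = -t**4/8 [assuming t > 0]: now -t**4*log(t)/8 + ∫(t**3/8) dt.
Step 2. Evaluate the standard form: now -t**4*log(t)/8 + t**4/32.
Answer: -t**4*log(t)/8 + t**4/32.
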